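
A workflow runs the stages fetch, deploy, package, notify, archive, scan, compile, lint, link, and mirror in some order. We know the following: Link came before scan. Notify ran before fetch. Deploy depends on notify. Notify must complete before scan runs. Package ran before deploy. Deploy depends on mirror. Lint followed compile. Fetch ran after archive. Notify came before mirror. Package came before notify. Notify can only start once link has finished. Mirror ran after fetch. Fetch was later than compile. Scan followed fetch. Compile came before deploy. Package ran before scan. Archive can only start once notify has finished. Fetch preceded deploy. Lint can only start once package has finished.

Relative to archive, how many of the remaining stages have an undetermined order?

2

Forced before archive: link, notify, and package; forced after archive: deploy, fetch, mirror, and scan.
That leaves compile and lint with no forced order relative to archive — 2.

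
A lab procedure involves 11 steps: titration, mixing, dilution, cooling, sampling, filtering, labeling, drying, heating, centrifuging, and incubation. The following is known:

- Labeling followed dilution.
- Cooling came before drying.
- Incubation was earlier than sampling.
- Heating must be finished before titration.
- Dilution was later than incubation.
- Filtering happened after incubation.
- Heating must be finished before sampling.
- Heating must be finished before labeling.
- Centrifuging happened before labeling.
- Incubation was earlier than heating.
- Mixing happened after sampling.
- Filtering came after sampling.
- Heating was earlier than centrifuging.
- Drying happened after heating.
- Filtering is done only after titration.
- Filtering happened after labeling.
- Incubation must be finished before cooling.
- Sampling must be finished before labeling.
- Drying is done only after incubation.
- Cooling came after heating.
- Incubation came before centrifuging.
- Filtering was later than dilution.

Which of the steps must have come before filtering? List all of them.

centrifuging, dilution, heating, incubation, labeling, sampling, titration

Directly stated before filtering: dilution, incubation, labeling, sampling, and titration.
Centrifuging reaches filtering via centrifuging → labeling → filtering.
Heating reaches filtering via heating → labeling → filtering.
No chain forces cooling (or any of the others) ahead of filtering.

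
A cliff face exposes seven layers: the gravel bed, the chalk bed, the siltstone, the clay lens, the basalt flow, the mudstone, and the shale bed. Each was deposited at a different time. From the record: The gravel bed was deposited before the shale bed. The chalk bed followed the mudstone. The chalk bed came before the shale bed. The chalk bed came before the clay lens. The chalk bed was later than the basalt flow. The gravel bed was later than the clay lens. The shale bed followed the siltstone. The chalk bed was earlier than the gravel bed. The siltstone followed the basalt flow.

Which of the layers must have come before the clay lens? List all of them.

Directly stated before the clay lens: the chalk bed.
The basalt flow reaches the clay lens via the basalt flow → the chalk bed → the clay lens.
The mudstone reaches the clay lens via the mudstone → the chalk bed → the clay lens.
No chain forces the shale bed (or any of the others) ahead of the clay lens.

the basalt flow, the chalk bed, the mudstone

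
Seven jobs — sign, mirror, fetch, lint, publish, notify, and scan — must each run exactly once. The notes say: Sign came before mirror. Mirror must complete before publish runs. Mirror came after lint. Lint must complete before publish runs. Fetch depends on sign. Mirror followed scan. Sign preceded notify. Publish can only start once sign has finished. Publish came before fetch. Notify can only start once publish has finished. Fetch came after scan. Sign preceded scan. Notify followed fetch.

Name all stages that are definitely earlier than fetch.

Directly stated before fetch: publish, scan, and sign.
Lint reaches fetch via lint → publish → fetch.
Mirror reaches fetch via mirror → publish → fetch.
No chain forces notify ahead of fetch.

lint, mirror, publish, scan, sign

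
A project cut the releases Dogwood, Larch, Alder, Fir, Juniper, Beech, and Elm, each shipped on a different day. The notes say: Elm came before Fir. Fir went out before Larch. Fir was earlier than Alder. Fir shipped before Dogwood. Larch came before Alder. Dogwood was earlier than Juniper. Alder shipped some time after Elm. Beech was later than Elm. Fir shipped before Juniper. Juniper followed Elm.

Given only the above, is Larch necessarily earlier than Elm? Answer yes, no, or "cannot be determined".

no

Tracing the constraints gives Elm → Fir → Larch, so Elm must come before Larch.
That means Larch cannot be before Elm.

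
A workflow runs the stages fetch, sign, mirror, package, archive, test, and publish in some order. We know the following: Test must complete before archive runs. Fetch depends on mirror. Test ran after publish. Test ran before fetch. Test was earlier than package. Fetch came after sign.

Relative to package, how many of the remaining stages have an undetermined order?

Forced before package: publish and test.
That leaves archive, fetch, mirror, and sign with no forced order relative to package — 4.

4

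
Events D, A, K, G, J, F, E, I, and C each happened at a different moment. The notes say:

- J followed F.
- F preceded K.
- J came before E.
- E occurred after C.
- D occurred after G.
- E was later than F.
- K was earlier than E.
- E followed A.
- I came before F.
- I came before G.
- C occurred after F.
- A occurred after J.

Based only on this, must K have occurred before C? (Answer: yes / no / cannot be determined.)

No chain of stated constraints runs from K to C, and none runs from C to K either.
So the relative order of K and C is not fixed by the given facts.

cannot be determined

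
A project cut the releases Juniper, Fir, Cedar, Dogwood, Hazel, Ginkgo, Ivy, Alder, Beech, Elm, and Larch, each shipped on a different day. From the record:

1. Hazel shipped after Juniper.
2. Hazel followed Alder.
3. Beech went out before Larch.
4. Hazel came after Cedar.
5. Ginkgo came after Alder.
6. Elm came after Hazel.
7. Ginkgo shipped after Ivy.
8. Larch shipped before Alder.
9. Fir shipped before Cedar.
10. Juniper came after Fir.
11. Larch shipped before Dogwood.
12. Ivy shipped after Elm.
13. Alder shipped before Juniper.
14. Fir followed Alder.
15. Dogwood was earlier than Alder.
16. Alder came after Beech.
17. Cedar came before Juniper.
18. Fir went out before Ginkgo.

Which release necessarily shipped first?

Beech has a chain of constraints placing it before every other release, so Beech must be first.

Beech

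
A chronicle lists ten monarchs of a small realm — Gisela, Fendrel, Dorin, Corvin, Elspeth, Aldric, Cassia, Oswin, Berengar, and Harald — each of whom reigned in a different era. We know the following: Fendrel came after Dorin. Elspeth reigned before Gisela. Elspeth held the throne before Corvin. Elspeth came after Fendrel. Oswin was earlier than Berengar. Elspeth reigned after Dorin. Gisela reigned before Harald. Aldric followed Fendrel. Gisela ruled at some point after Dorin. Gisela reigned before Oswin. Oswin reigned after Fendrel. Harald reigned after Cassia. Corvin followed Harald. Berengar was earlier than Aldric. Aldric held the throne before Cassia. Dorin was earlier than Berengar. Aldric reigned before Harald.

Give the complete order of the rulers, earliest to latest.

Dorin, Fendrel, Elspeth, Gisela, Oswin, Berengar, Aldric, Cassia, Harald, Corvin

The constraints fix every adjacent pair, so only one ordering works:
Dorin → Fendrel → Elspeth → Gisela → Oswin → Berengar → Aldric → Cassia → Harald → Corvin.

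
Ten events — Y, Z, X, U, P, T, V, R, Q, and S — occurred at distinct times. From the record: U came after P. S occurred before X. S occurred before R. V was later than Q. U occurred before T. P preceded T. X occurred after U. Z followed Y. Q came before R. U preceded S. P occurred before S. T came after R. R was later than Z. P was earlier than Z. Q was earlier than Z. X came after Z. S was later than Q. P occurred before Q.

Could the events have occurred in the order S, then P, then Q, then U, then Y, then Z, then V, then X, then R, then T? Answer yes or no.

The constraints require U before S, but in the proposed sequence S appears ahead of U. That one violation is enough.

no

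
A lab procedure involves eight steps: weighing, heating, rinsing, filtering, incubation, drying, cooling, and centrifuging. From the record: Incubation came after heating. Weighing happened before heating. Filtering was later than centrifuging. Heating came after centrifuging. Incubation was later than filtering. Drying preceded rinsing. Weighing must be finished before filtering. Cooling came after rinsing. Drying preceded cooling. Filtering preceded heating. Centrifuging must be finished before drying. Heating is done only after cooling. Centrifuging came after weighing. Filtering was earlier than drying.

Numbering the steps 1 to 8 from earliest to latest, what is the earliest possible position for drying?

Centrifuging, filtering, and weighing must all come before drying — 3 forced predecessors.
Nothing else is forced ahead of drying, so its earliest slot is position 3 + 1 = 4.

4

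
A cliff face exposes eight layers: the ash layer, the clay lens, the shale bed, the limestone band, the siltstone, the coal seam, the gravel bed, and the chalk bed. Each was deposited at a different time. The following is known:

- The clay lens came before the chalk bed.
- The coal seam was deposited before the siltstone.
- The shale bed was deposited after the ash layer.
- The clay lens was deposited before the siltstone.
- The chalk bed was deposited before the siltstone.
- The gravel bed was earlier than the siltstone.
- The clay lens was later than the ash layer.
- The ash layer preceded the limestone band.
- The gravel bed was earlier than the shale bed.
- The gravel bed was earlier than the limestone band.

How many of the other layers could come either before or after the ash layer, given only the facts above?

2

Forced after the ash layer: the chalk bed, the clay lens, the limestone band, the shale bed, and the siltstone.
That leaves the coal seam and the gravel bed with no forced order relative to the ash layer — 2.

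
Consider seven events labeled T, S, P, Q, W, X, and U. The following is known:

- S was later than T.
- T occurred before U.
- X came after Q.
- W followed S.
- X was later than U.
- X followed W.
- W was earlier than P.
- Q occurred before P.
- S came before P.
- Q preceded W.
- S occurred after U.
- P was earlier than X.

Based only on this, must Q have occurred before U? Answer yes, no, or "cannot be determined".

cannot be determined

No chain of stated constraints runs from Q to U, and none runs from U to Q either.
So the relative order of Q and U is not fixed by the given facts.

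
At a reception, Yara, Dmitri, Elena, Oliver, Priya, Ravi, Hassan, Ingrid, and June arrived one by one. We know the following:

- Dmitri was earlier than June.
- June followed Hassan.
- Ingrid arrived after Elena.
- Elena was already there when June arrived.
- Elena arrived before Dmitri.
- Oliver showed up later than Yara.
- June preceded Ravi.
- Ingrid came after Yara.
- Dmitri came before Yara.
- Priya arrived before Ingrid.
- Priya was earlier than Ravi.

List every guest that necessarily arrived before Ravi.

Dmitri, Elena, Hassan, June, Priya

Directly stated before Ravi: June and Priya.
Dmitri reaches Ravi via Dmitri → June → Ravi.
Elena reaches Ravi via Elena → June → Ravi.
Hassan reaches Ravi via Hassan → June → Ravi.
No chain forces Oliver (or any of the others) ahead of Ravi.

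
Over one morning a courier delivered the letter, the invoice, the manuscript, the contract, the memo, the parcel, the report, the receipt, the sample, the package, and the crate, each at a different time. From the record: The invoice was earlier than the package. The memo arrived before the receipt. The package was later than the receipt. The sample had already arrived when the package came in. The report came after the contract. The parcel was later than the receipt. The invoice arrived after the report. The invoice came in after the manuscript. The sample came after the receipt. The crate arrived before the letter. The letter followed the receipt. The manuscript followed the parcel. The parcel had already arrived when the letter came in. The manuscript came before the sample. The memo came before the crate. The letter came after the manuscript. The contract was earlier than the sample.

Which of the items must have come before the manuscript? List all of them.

Directly stated before the manuscript: the parcel.
The memo reaches the manuscript via the memo → the receipt → the parcel → the manuscript.
The receipt reaches the manuscript via the receipt → the parcel → the manuscript.
No chain forces the contract (or any of the others) ahead of the manuscript.

the memo, the parcel, the receipt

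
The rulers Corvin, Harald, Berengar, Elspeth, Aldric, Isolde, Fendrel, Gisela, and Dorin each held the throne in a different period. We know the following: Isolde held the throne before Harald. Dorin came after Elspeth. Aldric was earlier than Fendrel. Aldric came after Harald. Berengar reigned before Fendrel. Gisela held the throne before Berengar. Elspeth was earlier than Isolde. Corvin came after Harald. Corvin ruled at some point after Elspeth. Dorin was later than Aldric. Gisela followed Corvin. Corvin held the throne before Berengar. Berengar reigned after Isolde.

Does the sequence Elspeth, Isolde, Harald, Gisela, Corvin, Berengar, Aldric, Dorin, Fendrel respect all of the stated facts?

The constraints require Corvin before Gisela, but in the proposed sequence Gisela appears ahead of Corvin. That one violation is enough.

no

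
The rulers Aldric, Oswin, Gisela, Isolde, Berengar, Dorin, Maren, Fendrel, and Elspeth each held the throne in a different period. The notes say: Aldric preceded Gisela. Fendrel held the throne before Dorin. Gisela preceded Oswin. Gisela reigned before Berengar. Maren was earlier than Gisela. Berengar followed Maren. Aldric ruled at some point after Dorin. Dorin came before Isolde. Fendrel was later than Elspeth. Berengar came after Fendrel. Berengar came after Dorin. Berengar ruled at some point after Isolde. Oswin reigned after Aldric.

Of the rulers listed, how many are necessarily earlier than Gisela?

5

Directly stated before Gisela: Aldric and Maren.
Dorin reaches Gisela via Dorin → Aldric → Gisela.
Elspeth reaches Gisela via Elspeth → Fendrel → Dorin → Aldric → Gisela.
Fendrel reaches Gisela via Fendrel → Dorin → Aldric → Gisela.
No chain forces Isolde (or any of the others) ahead of Gisela.
That's Aldric, Dorin, Elspeth, Fendrel, and Maren — 5 in all.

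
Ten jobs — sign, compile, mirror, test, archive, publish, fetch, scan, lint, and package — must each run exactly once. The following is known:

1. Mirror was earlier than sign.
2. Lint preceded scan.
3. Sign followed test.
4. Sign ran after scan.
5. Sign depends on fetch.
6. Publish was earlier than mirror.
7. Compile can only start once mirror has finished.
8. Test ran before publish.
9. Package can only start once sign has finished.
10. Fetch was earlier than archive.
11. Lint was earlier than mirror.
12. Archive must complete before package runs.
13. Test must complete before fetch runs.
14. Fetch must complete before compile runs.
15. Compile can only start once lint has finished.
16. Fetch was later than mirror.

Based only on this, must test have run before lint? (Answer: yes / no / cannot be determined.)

cannot be determined

No chain of stated constraints runs from test to lint, and none runs from lint to test either.
So the relative order of test and lint is not fixed by the given facts.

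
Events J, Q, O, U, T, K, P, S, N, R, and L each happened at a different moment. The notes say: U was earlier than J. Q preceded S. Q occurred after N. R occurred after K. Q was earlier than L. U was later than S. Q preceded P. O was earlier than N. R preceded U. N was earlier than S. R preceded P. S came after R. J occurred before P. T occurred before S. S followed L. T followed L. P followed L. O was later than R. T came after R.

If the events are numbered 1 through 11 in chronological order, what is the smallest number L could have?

K, N, O, Q, and R must all come before L — 5 forced predecessors.
Nothing else is forced ahead of L, so its earliest slot is position 5 + 1 = 6.

6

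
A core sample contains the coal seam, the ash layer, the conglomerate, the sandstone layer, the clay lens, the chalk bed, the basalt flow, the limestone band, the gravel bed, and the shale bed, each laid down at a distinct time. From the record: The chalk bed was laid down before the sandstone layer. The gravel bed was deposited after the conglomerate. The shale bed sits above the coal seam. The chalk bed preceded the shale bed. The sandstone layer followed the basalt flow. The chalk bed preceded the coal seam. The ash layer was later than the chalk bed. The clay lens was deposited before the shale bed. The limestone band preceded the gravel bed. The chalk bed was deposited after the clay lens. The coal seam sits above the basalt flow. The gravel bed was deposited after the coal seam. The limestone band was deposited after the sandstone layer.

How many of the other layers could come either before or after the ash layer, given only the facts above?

Forced before the ash layer: the chalk bed and the clay lens.
That leaves the basalt flow, the coal seam, the conglomerate, the gravel bed, the limestone band, the sandstone layer, and the shale bed with no forced order relative to the ash layer — 7.

7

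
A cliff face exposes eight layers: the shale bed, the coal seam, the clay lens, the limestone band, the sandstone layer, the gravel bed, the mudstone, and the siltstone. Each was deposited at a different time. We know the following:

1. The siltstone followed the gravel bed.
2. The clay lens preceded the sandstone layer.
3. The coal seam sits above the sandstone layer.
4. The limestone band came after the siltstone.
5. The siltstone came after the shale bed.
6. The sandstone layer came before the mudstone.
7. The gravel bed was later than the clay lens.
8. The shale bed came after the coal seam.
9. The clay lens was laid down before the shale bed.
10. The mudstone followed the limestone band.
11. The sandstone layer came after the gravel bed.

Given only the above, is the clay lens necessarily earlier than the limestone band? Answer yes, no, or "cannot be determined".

yes

Chain the constraints: the clay lens → the gravel bed → the siltstone → the limestone band. Each link is directly stated, so the clay lens comes before the limestone band.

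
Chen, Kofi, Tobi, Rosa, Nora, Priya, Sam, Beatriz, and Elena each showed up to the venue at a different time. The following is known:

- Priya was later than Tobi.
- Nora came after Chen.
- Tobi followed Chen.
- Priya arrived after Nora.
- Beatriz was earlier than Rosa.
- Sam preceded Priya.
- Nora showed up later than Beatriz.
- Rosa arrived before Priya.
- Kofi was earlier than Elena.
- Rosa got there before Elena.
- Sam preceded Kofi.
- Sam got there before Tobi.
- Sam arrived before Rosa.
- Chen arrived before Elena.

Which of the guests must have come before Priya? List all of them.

Directly stated before Priya: Nora, Rosa, Sam, and Tobi.
Beatriz reaches Priya via Beatriz → Nora → Priya.
Chen reaches Priya via Chen → Tobi → Priya.
No chain forces Elena (or any of the others) ahead of Priya.

Beatriz, Chen, Nora, Rosa, Sam, Tobi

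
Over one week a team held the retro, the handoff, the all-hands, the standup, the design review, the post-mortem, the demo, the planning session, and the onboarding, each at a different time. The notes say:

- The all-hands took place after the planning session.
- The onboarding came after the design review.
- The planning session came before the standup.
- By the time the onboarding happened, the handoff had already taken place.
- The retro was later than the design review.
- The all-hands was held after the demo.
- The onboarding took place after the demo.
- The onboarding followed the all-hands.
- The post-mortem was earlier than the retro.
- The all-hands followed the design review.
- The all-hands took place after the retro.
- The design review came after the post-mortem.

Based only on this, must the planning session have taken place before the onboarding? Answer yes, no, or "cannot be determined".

yes

Chain the constraints: the planning session → the all-hands → the onboarding. Each link is directly stated, so the planning session comes before the onboarding.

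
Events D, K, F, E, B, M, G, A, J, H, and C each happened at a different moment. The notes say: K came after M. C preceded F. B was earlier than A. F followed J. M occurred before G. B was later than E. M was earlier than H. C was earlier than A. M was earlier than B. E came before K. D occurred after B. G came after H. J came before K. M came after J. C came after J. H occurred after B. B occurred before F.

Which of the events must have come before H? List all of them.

B, E, J, M

Directly stated before H: B and M.
E reaches H via E → B → H.
J reaches H via J → M → H.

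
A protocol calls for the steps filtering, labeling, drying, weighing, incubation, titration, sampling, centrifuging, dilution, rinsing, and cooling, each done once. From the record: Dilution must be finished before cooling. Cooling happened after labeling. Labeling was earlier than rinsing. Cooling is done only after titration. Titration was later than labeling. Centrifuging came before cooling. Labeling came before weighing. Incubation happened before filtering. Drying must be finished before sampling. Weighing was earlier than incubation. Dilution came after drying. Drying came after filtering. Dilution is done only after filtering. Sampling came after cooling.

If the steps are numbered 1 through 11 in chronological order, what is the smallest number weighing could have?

2

Labeling must come before weighing — 1 forced predecessor.
Nothing else is forced ahead of weighing, so its earliest slot is position 1 + 1 = 2.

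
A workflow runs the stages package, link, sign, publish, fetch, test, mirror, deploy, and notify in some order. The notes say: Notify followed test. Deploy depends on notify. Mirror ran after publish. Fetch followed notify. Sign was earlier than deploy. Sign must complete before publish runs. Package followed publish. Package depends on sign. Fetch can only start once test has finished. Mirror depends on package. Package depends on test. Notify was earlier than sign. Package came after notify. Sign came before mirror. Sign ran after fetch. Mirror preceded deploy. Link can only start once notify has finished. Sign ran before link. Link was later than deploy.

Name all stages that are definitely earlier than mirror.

fetch, notify, package, publish, sign, test

Directly stated before mirror: package, publish, and sign.
Fetch reaches mirror via fetch → sign → mirror.
Notify reaches mirror via notify → sign → mirror.
Test reaches mirror via test → package → mirror.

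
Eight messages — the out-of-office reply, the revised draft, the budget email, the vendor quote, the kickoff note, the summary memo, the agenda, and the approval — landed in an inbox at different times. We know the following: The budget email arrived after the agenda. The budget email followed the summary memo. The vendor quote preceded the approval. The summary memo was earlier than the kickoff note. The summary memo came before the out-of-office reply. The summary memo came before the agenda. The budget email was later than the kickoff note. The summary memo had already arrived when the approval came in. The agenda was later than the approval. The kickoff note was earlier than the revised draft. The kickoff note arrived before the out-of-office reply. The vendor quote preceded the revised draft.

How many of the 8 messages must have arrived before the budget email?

Directly stated before the budget email: the agenda, the kickoff note, and the summary memo.
The approval reaches the budget email via the approval → the agenda → the budget email.
The vendor quote reaches the budget email via the vendor quote → the approval → the agenda → the budget email.
No chain forces the out-of-office reply (or any of the others) ahead of the budget email.
That's the agenda, the approval, the kickoff note, the summary memo, and the vendor quote — 5 in all.

5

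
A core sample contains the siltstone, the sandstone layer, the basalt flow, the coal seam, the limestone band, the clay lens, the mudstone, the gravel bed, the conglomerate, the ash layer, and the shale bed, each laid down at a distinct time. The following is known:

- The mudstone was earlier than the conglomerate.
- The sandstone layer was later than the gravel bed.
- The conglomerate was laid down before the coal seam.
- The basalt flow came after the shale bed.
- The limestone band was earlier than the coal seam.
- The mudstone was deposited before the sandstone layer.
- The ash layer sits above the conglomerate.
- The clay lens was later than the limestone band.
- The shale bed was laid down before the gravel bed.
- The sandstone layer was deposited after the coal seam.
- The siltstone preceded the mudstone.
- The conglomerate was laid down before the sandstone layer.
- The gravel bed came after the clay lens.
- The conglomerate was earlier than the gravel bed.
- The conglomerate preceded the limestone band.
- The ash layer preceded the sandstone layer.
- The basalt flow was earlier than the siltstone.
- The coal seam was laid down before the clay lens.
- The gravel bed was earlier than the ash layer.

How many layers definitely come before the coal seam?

6

Directly stated before the coal seam: the conglomerate and the limestone band.
The basalt flow reaches the coal seam via the basalt flow → the siltstone → the mudstone → the conglomerate → the coal seam.
The mudstone reaches the coal seam via the mudstone → the conglomerate → the coal seam.
The shale bed reaches the coal seam via the shale bed → the basalt flow → the siltstone → the mudstone → the conglomerate → the coal seam.
Likewise the siltstone reaches the coal seam by chaining the stated constraints.
That's the basalt flow, the conglomerate, the limestone band, the mudstone, the shale bed, and the siltstone — 6 in all.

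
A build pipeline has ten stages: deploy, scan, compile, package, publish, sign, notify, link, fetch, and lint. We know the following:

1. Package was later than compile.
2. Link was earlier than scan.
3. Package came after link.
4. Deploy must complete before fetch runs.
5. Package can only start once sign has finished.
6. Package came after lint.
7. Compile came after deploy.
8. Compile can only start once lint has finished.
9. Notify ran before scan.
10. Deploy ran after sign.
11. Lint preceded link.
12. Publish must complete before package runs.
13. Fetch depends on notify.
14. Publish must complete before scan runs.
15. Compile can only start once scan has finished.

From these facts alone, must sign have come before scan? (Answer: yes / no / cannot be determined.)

No chain of stated constraints runs from sign to scan, and none runs from scan to sign either.
So the relative order of sign and scan is not fixed by the given facts.

cannot be determined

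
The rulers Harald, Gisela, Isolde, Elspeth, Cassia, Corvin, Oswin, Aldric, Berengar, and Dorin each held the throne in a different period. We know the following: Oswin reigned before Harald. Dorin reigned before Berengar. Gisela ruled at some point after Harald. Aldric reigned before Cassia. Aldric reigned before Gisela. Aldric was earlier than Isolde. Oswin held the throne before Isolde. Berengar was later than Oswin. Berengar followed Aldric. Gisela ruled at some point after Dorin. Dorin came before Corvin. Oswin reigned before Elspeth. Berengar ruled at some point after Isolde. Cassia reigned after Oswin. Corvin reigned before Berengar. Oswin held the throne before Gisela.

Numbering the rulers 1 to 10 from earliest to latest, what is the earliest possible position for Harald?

Oswin must come before Harald — 1 forced predecessor.
Nothing else is forced ahead of Harald, so their earliest slot is position 1 + 1 = 2.

2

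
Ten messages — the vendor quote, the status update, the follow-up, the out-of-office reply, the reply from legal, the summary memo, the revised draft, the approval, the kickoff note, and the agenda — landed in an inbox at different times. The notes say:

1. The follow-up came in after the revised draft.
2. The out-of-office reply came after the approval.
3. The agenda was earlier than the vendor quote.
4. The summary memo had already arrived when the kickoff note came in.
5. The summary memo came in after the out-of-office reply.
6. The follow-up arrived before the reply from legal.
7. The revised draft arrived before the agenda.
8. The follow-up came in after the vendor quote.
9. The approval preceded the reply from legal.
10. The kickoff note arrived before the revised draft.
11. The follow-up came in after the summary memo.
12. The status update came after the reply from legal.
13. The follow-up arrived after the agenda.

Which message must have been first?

The approval has a chain of constraints placing it before every other message, so the approval must be first.

the approval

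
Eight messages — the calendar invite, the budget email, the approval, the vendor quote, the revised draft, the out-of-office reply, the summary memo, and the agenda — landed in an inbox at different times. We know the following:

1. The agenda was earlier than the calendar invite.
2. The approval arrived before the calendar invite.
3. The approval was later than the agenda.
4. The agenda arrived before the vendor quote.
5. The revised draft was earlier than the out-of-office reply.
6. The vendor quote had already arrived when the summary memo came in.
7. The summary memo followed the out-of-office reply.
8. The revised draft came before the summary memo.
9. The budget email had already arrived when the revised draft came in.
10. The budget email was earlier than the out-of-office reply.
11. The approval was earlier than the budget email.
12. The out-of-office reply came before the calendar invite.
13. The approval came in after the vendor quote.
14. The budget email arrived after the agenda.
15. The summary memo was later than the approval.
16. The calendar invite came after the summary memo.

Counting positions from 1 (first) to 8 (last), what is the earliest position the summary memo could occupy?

7

The agenda, the approval, the budget email, the out-of-office reply, the revised draft, and the vendor quote must all come before the summary memo — 6 forced predecessors.
Nothing else is forced ahead of the summary memo, so its earliest slot is position 6 + 1 = 7.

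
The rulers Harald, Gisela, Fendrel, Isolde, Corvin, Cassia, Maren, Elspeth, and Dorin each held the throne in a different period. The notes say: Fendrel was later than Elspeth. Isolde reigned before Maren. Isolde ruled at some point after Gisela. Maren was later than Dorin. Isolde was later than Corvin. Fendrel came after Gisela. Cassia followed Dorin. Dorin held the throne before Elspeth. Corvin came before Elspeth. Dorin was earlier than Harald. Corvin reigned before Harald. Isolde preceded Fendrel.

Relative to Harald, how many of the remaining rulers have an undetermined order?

6

Forced before Harald: Corvin and Dorin.
That leaves Cassia, Elspeth, Fendrel, Gisela, Isolde, and Maren with no forced order relative to Harald — 6.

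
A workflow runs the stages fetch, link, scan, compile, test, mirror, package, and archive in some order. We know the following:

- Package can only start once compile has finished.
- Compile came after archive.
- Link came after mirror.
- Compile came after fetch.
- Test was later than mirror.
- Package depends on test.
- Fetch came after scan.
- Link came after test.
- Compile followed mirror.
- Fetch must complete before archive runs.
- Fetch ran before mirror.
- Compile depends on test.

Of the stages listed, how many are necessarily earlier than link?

4

Directly stated before link: mirror and test.
Fetch reaches link via fetch → mirror → link.
Scan reaches link via scan → fetch → mirror → link.
No chain forces compile (or any of the others) ahead of link.
That's fetch, mirror, scan, and test — 4 in all.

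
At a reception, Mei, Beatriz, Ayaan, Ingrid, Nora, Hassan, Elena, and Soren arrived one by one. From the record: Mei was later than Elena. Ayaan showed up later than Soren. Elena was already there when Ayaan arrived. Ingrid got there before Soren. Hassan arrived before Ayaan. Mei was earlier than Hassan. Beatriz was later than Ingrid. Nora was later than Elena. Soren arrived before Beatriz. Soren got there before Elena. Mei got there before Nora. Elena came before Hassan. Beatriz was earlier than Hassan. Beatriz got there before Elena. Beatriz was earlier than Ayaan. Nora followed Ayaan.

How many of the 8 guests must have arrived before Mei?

Directly stated before Mei: Elena.
Beatriz reaches Mei via Beatriz → Elena → Mei.
Ingrid reaches Mei via Ingrid → Soren → Elena → Mei.
Soren reaches Mei via Soren → Elena → Mei.
That's Beatriz, Elena, Ingrid, and Soren — 4 in all.

4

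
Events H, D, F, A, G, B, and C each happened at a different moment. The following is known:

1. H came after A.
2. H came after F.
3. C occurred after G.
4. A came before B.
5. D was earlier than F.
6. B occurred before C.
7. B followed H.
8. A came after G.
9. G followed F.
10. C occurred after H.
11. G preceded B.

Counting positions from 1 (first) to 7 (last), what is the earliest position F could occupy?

2

D must come before F — 1 forced predecessor.
Nothing else is forced ahead of F, so its earliest slot is position 1 + 1 = 2.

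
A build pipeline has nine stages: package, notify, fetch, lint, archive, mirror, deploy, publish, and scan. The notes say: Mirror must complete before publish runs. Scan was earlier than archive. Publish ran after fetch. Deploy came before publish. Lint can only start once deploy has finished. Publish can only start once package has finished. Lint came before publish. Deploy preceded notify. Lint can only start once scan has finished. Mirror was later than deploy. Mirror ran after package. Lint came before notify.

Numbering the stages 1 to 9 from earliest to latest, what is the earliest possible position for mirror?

Deploy and package must both come before mirror — 2 forced predecessors.
Nothing else is forced ahead of mirror, so its earliest slot is position 2 + 1 = 3.

3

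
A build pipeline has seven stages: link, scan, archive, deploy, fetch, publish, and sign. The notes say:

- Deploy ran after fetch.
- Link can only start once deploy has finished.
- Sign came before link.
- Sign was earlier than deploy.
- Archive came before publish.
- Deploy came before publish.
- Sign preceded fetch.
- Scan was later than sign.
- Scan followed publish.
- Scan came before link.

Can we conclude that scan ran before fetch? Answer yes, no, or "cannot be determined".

no

Tracing the constraints gives fetch → deploy → publish → scan, so fetch must come before scan.
That means scan cannot be before fetch.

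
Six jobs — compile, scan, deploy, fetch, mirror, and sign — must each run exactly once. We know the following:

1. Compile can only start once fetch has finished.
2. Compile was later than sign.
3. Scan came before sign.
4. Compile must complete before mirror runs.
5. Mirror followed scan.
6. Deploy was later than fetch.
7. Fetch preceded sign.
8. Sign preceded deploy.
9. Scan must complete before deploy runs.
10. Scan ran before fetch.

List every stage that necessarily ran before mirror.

Directly stated before mirror: compile and scan.
Fetch reaches mirror via fetch → compile → mirror.
Sign reaches mirror via sign → compile → mirror.

compile, fetch, scan, sign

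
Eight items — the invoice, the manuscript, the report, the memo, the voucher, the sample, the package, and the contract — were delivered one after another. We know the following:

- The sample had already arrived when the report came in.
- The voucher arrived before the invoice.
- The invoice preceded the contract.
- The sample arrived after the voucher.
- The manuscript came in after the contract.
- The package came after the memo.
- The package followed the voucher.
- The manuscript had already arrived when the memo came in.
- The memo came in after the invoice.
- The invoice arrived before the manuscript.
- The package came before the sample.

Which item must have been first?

the voucher

The voucher has a chain of constraints placing it before every other item, so the voucher must be first.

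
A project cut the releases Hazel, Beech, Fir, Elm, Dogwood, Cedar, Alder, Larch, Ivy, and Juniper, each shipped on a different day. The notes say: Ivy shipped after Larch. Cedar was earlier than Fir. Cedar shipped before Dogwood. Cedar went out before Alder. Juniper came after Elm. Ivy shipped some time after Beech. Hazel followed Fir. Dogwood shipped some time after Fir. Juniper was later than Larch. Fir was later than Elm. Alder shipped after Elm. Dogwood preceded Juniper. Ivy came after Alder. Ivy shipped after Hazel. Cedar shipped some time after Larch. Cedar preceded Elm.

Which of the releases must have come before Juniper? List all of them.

Cedar, Dogwood, Elm, Fir, Larch

Directly stated before Juniper: Dogwood, Elm, and Larch.
Cedar reaches Juniper via Cedar → Dogwood → Juniper.
Fir reaches Juniper via Fir → Dogwood → Juniper.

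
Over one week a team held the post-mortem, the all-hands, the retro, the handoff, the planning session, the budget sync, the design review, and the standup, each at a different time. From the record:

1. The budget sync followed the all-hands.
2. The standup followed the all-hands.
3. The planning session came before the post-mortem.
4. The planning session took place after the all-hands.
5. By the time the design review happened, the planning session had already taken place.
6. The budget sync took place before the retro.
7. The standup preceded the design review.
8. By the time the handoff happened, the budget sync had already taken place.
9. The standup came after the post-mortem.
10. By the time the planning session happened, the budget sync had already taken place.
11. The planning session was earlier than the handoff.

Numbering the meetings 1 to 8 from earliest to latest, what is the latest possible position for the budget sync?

2

The budget sync must come before the design review, the handoff, the planning session, the post-mortem, the retro, and the standup — 6 meetings forced after it.
Everything else can be placed before the budget sync in some valid order, so the budget sync can sit as late as position 8 − 6 = 2.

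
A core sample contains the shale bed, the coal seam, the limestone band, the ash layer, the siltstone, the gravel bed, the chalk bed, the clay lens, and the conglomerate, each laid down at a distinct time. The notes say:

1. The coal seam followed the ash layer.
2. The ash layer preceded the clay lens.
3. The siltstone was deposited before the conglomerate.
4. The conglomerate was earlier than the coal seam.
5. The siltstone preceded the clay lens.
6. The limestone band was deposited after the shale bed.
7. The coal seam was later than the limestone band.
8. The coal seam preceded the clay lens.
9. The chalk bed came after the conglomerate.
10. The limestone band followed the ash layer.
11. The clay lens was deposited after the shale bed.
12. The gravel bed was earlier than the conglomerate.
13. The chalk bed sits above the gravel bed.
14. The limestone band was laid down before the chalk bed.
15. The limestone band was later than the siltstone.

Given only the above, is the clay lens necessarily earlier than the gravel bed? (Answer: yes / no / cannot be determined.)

Tracing the constraints gives the gravel bed → the conglomerate → the coal seam → the clay lens, so the gravel bed must come before the clay lens.
That means the clay lens cannot be before the gravel bed.

no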